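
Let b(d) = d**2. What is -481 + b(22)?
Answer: 3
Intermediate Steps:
-481 + b(22) = -481 + 22**2 = -481 + 484 = 3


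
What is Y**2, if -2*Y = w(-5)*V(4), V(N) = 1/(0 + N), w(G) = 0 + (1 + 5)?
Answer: 9/16 ≈ 0.56250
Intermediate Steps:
w(G) = 6 (w(G) = 0 + 6 = 6)
V(N) = 1/N
Y = -3/4 ≈ -0.75000
Y**2 = (-3/4)**2 = 9/16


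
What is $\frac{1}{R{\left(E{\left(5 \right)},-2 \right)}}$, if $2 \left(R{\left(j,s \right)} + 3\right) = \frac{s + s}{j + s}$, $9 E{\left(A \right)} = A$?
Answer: $- \frac{13}{21} \approx -0.61905$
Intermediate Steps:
$E{\left(A \right)} = \frac{A}{9}$
$R{\left(j,s \right)} = -3 + \frac{s}{j + s}$ ($R{\left(j,s \right)} = -3 + \frac{\left(s + s\right) \frac{1}{j + s}}{2} = -3 + \frac{2 s \frac{1}{j + s}}{2} = -3 + \frac{s}{j + s}$)
$\frac{1}{R{\left(E{\left(5 \right)},-2 \right)}} = \frac{1}{\frac{1}{\frac{1}{9} \cdot 5 - 2} \left(- 3 \cdot \frac{1}{9} \cdot 5 - -4\right)} = \frac{1}{\frac{1}{\frac{5}{9} - 2} \left(\left(-3\right) \frac{5}{9} + 4\right)} = \frac{1}{\frac{1}{- \frac{13}{9}} \left(- \frac{5}{3} + 4\right)} = \frac{1}{\left(- \frac{9}{13}\right) \frac{7}{3}} = \frac{1}{- \frac{21}{13}} = - \frac{13}{21}$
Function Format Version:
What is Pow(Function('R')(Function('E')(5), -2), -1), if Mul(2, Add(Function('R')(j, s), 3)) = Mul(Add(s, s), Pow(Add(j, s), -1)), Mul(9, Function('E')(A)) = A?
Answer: Rational(-13, 21) ≈ -0.61905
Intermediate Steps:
Function('E')(A) = Mul(Rational(1, 9), A)
Function('R')(j, s) = Add(-3, Mul(s, Pow(Add(j, s), -1))) (Function('R')(j, s) = Add(-3, Mul(Rational(1, 2), Mul(Add(s, s), Pow(Add(j, s), -1)))) = Add(-3, Mul(Rational(1, 2), Mul(Mul(2, s), Pow(Add(j, s), -1)))) = Add(-3, Mul(Rational(1, 2), Mul(2, s, Pow(Add(j, s), -1)))) = Add(-3, Mul(s, Pow(Add(j, s), -1))))
Pow(Function('R')(Function('E')(5), -2), -1) = Pow(Mul(Pow(Add(Mul(Rational(1, 9), 5), -2), -1), Add(Mul(-3, Mul(Rational(1, 9), 5)), Mul(-2, -2))), -1) = Pow(Mul(Pow(Add(Rational(5, 9), -2), -1), Add(Mul(-3, Rational(5, 9)), 4)), -1) = Pow(Mul(Pow(Rational(-13, 9), -1), Add(Rational(-5, 3), 4)), -1) = Pow(Mul(Rational(-9, 13), Rational(7, 3)), -1) = Pow(Rational(-21, 13), -1) = Rational(-13, 21)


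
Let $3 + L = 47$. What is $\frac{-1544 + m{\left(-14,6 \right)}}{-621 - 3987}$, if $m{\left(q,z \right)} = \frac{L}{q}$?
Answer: $\frac{1805}{5376} \approx 0.33575$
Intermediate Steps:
$L = 44$ ($L = -3 + 47 = 44$)
$m{\left(q,z \right)} = \frac{44}{q}$
$\frac{-1544 + m{\left(-14,6 \right)}}{-621 - 3987} = \frac{-1544 + \frac{44}{-14}}{-621 - 3987} = \frac{-1544 + 44 \left(- \frac{1}{14}\right)}{-4608} = \left(-1544 - \frac{22}{7}\right) \left(- \frac{1}{4608}\right) = \left(- \frac{10830}{7}\right) \left(- \frac{1}{4608}\right) = \frac{1805}{5376}$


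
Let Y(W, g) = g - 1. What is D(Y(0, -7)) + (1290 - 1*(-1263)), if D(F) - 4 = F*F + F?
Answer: 2613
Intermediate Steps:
Y(W, g) = -1 + g
D(F) = 4 + F + F² (D(F) = 4 + (F*F + F) = 4 + (F² + F) = 4 + (F + F²) = 4 + F + F²)
D(Y(0, -7)) + (1290 - 1*(-1263)) = (4 + (-1 - 7) + (-1 - 7)²) + (1290 - 1*(-1263)) = (4 - 8 + (-8)²) + (1290 + 1263) = (4 - 8 + 64) + 2553 = 60 + 2553 = 2613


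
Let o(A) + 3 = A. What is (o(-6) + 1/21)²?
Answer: 35344/441 ≈ 80.145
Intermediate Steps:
o(A) = -3 + A
(o(-6) + 1/21)² = ((-3 - 6) + 1/21)² = (-9 + 1/21)² = (-188/21)² = 35344/441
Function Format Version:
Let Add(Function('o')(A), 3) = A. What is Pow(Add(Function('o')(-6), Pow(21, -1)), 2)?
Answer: Rational(35344, 441) ≈ 80.145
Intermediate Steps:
Function('o')(A) = Add(-3, A)
Pow(Add(Function('o')(-6), Pow(21, -1)), 2) = Pow(Add(Add(-3, -6), Pow(21, -1)), 2) = Pow(Add(-9, Rational(1, 21)), 2) = Pow(Rational(-188, 21), 2) = Rational(35344, 441)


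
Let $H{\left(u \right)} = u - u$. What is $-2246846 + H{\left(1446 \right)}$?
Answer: $-2246846$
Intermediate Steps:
$H{\left(u \right)} = 0$
$-2246846 + H{\left(1446 \right)} = -2246846 + 0 = -2246846$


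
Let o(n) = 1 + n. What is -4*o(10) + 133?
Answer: 89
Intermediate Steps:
-4*o(10) + 133 = -4*(1 + 10) + 133 = -4*11 + 133 = -44 + 133 = 89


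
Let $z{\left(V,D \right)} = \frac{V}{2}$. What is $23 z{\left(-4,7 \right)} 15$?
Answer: $-690$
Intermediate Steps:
$z{\left(V,D \right)} = \frac{V}{2}$ ($z{\left(V,D \right)} = V \frac{1}{2} = \frac{V}{2}$)
$23 z{\left(-4,7 \right)} 15 = 23 \cdot \frac{1}{2} \left(-4\right) 15 = 23 \left(-2\right) 15 = \left(-46\right) 15 = -690$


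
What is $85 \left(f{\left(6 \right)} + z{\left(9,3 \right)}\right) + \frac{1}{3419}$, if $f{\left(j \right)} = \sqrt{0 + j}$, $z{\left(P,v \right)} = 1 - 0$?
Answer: $\frac{290616}{3419} + 85 \sqrt{6} \approx 293.21$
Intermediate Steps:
$z{\left(P,v \right)} = 1$ ($z{\left(P,v \right)} = 1 + 0 = 1$)
$f{\left(j \right)} = \sqrt{j}$
$85 \left(f{\left(6 \right)} + z{\left(9,3 \right)}\right) + \frac{1}{3419} = 85 \left(\sqrt{6} + 1\right) + \frac{1}{3419} = 85 \left(1 + \sqrt{6}\right) + \frac{1}{3419} = \left(85 + 85 \sqrt{6}\right) + \frac{1}{3419} = \frac{290616}{3419} + 85 \sqrt{6}$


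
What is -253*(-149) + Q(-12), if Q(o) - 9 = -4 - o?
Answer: 37714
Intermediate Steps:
Q(o) = 5 - o (Q(o) = 9 + (-4 - o) = 5 - o)
-253*(-149) + Q(-12) = -253*(-149) + (5 - 1*(-12)) = 37697 + (5 + 12) = 37697 + 17 = 37714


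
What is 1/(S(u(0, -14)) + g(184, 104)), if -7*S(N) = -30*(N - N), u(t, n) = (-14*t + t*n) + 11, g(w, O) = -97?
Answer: -1/97 ≈ -0.010309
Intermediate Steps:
u(t, n) = 11 - 14*t + n*t (u(t, n) = (-14*t + n*t) + 11 = 11 - 14*t + n*t)
S(N) = 0 (S(N) = -(-30)*(N - N)/7 = -(-30)*0/7 = -⅐*0 = 0)
1/(S(u(0, -14)) + g(184, 104)) = 1/(0 - 97) = 1/(-97) = -1/97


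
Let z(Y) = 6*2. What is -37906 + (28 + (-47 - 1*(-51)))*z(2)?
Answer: -37522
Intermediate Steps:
z(Y) = 12
-37906 + (28 + (-47 - 1*(-51)))*z(2) = -37906 + (28 + (-47 - 1*(-51)))*12 = -37906 + (28 + (-47 + 51))*12 = -37906 + (28 + 4)*12 = -37906 + 32*12 = -37906 + 384 = -37522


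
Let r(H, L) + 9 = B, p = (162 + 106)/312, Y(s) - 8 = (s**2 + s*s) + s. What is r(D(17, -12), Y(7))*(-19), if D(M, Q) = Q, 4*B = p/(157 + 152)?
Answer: 16484495/96408 ≈ 170.99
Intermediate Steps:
Y(s) = 8 + s + 2*s**2 (Y(s) = 8 + ((s**2 + s*s) + s) = 8 + ((s**2 + s**2) + s) = 8 + (2*s**2 + s) = 8 + (s + 2*s**2) = 8 + s + 2*s**2)
p = 67/78 (p = 268*(1/312) = 67/78 ≈ 0.85897)
B = 67/96408 (B = (67/(78*(157 + 152)))/4 = ((67/78)/309)/4 = ((67/78)*(1/309))/4 = (1/4)*(67/24102) = 67/96408 ≈ 0.00069496)
r(H, L) = -867605/96408 (r(H, L) = -9 + 67/96408 = -867605/96408)
r(D(17, -12), Y(7))*(-19) = -867605/96408*(-19) = 16484495/96408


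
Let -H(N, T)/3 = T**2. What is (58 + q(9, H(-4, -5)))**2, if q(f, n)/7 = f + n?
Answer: 163216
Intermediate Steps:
H(N, T) = -3*T**2
q(f, n) = 7*f + 7*n (q(f, n) = 7*(f + n) = 7*f + 7*n)
(58 + q(9, H(-4, -5)))**2 = (58 + (7*9 + 7*(-3*(-5)**2)))**2 = (58 + (63 + 7*(-3*25)))**2 = (58 + (63 + 7*(-75)))**2 = (58 + (63 - 525))**2 = (58 - 462)**2 = (-404)**2 = 163216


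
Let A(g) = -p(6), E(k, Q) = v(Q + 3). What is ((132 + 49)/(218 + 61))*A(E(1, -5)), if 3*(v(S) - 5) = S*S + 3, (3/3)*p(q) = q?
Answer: -362/93 ≈ -3.8925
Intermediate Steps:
p(q) = q
v(S) = 6 + S**2/3 (v(S) = 5 + (S*S + 3)/3 = 5 + (S**2 + 3)/3 = 5 + (3 + S**2)/3 = 5 + (1 + S**2/3) = 6 + S**2/3)
E(k, Q) = 6 + (3 + Q)**2/3 (E(k, Q) = 6 + (Q + 3)**2/3 = 6 + (3 + Q)**2/3)
A(g) = -6 (A(g) = -1*6 = -6)
((132 + 49)/(218 + 61))*A(E(1, -5)) = ((132 + 49)/(218 + 61))*(-6) = (181/279)*(-6) = -362/93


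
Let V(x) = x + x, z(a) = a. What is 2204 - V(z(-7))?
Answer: 2218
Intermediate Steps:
V(x) = 2*x
2204 - V(z(-7)) = 2204 - 2*(-7) = 2204 - 1*(-14) = 2204 + 14 = 2218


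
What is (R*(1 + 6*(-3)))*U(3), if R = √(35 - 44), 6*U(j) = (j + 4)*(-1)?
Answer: 119*I/2 ≈ 59.5*I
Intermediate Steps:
U(j) = -⅔ - j/6 (U(j) = ((j + 4)*(-1))/6 = ((4 + j)*(-1))/6 = (-4 - j)/6 = -⅔ - j/6)
R = 3*I (R = √(-9) = 3*I ≈ 3.0*I)
(R*(1 + 6*(-3)))*U(3) = ((3*I)*(1 + 6*(-3)))*(-⅔ - ⅙*3) = ((3*I)*(1 - 18))*(-⅔ - ½) = ((3*I)*(-17))*(-7/6) = -51*I*(-7/6) = 119*I/2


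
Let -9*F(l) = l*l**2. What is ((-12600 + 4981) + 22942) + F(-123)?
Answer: 222086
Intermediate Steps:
F(l) = -l**3/9 (F(l) = -l*l**2/9 = -l**3/9)
((-12600 + 4981) + 22942) + F(-123) = ((-12600 + 4981) + 22942) - 1/9*(-123)**3 = (-7619 + 22942) - 1/9*(-1860867) = 15323 + 206763 = 222086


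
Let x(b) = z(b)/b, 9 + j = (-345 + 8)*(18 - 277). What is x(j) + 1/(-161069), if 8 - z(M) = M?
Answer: -7027967314/7028567953 ≈ -0.99991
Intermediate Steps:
z(M) = 8 - M
j = 87274 (j = -9 + (-345 + 8)*(18 - 277) = -9 - 337*(-259) = -9 + 87283 = 87274)
x(b) = (8 - b)/b
x(j) + 1/(-161069) = (8 - 1*87274)/87274 + 1/(-161069) = (8 - 87274)/87274 - 1/161069 = (1/87274)*(-87266) - 1/161069 = -43633/43637 - 1/161069 = -7027967314/7028567953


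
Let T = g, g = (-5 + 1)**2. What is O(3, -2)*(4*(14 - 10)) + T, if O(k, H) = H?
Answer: -16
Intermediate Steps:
g = 16 (g = (-4)**2 = 16)
T = 16
O(3, -2)*(4*(14 - 10)) + T = -8*(14 - 10) + 16 = -8*4 + 16 = -2*16 + 16 = -32 + 16 = -16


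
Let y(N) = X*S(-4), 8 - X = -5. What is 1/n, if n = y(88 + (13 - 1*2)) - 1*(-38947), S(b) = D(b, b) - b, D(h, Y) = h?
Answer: 1/38947 ≈ 2.5676e-5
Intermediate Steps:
X = 13 (X = 8 - 1*(-5) = 8 + 5 = 13)
S(b) = 0 (S(b) = b - b = 0)
y(N) = 0 (y(N) = 13*0 = 0)
n = 38947 (n = 0 - 1*(-38947) = 0 + 38947 = 38947)
1/n = 1/38947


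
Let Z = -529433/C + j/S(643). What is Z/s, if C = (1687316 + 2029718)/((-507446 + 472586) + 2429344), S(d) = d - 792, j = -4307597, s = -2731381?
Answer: 86439311890465/756371385274573 ≈ 0.11428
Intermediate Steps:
S(d) = -792 + d
C = 1858517/1197242 (C = 3717034/(-34860 + 2429344) = 3717034/2394484 = 3717034*(1/2394484) = 1858517/1197242 ≈ 1.5523)
Z = -86439311890465/276919033 (Z = -529433/1858517/1197242 - 4307597/(-792 + 643) = -529433*1197242/1858517 - 4307597/(-149) = -633859423786/1858517 - 4307597*(-1/149) = -633859423786/1858517 + 4307597/149 = -86439311890465/276919033 ≈ -3.1215e+5)
Z/s = -86439311890465/276919033/(-2731381) = -86439311890465/276919033*(-1/2731381) = 86439311890465/756371385274573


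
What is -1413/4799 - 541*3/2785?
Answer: -11723982/13365215 ≈ -0.87720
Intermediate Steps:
-1413/4799 - 541*3/2785 = -1413*1/4799 - 1623*1/2785 = -1413/4799 - 1623/2785 = -11723982/13365215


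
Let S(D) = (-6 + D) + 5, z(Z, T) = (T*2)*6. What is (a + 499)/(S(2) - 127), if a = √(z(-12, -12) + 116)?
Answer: -499/126 - I*√7/63 ≈ -3.9603 - 0.041996*I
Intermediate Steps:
z(Z, T) = 12*T (z(Z, T) = (2*T)*6 = 12*T)
S(D) = -1 + D
a = 2*I*√7 (a = √(12*(-12) + 116) = √(-144 + 116) = √(-28) = 2*I*√7 ≈ 5.2915*I)
(a + 499)/(S(2) - 127) = (2*I*√7 + 499)/((-1 + 2) - 127) = (499 + 2*I*√7)/(1 - 127) = (499 + 2*I*√7)/(-126) = (499 + 2*I*√7)*(-1/126) = -499/126 - I*√7/63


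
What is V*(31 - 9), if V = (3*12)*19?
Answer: 15048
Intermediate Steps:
V = 684 (V = 36*19 = 684)
V*(31 - 9) = 684*(31 - 9) = 684*22 = 15048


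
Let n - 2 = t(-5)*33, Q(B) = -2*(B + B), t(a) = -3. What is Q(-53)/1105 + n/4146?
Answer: 771767/4581330 ≈ 0.16846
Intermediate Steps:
Q(B) = -4*B
n = -97 (n = 2 - 3*33 = 2 - 99 = -97)
Q(-53)/1105 + n/4146 = -4*(-53)/1105 - 97/4146 = 212*(1/1105) - 97*1/4146 = 212/1105 - 97/4146 = 771767/4581330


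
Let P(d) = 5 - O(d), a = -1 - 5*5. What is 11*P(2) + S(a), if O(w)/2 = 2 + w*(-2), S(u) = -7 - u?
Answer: 118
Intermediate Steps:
a = -26 (a = -1 - 25 = -26)
O(w) = 4 - 4*w (O(w) = 2*(2 + w*(-2)) = 2*(2 - 2*w) = 4 - 4*w)
P(d) = 1 + 4*d (P(d) = 5 - (4 - 4*d) = 5 + (-4 + 4*d) = 1 + 4*d)
11*P(2) + S(a) = 11*(1 + 4*2) + (-7 - 1*(-26)) = 11*(1 + 8) + (-7 + 26) = 11*9 + 19 = 99 + 19 = 118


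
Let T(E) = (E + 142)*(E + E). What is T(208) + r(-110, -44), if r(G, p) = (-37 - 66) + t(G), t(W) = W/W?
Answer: 145498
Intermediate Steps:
t(W) = 1
T(E) = 2*E*(142 + E) (T(E) = (142 + E)*(2*E) = 2*E*(142 + E))
r(G, p) = -102 (r(G, p) = (-37 - 66) + 1 = -103 + 1 = -102)
T(208) + r(-110, -44) = 2*208*(142 + 208) - 102 = 2*208*350 - 102 = 145600 - 102 = 145498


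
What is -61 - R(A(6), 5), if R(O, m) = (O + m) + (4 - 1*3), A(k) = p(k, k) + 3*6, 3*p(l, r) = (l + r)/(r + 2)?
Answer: -171/2 ≈ -85.500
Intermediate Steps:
p(l, r) = (l + r)/(3*(2 + r)) (p(l, r) = ((l + r)/(r + 2))/3 = ((l + r)/(2 + r))/3 = (l + r)/(3*(2 + r)))
A(k) = 18 + 2*k/(3*(2 + k)) (A(k) = (k + k)/(3*(2 + k)) + 3*6 = (2*k)/(3*(2 + k)) + 18 = 2*k/(3*(2 + k)) + 18 = 18 + 2*k/(3*(2 + k)))
R(O, m) = 1 + O + m (R(O, m) = (O + m) + (4 - 3) = (O + m) + 1 = 1 + O + m)
-61 - R(A(6), 5) = -61 - (1 + 4*(27 + 14*6)/(3*(2 + 6)) + 5) = -61 - (1 + (4/3)*(27 + 84)/8 + 5) = -61 - (1 + (4/3)*(⅛)*111 + 5) = -61 - (1 + 37/2 + 5) = -61 - 1*49/2 = -61 - 49/2 = -171/2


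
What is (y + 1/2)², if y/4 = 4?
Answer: 1089/4 ≈ 272.25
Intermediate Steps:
y = 16 (y = 4*4 = 16)
(y + 1/2)² = (16 + 1/2)² = (16 + ½)² = (33/2)² = 1089/4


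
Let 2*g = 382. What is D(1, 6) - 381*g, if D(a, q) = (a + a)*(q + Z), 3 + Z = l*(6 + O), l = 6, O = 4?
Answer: -72645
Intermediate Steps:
g = 191 (g = (½)*382 = 191)
Z = 57 (Z = -3 + 6*(6 + 4) = -3 + 6*10 = -3 + 60 = 57)
D(a, q) = 2*a*(57 + q) (D(a, q) = (a + a)*(q + 57) = (2*a)*(57 + q) = 2*a*(57 + q))
D(1, 6) - 381*g = 2*1*(57 + 6) - 381*191 = 2*1*63 - 72771 = 126 - 72771 = -72645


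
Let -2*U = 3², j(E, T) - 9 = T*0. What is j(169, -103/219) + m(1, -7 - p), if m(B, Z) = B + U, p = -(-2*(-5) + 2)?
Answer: 11/2 ≈ 5.5000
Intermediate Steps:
j(E, T) = 9 (j(E, T) = 9 + T*0 = 9 + 0 = 9)
U = -9/2 (U = -½*3² = -½*9 = -9/2 ≈ -4.5000)
p = -12 (p = -(10 + 2) = -1*12 = -12)
m(B, Z) = -9/2 + B (m(B, Z) = B - 9/2 = -9/2 + B)
j(169, -103/219) + m(1, -7 - p) = 9 + (-9/2 + 1) = 9 - 7/2 = 11/2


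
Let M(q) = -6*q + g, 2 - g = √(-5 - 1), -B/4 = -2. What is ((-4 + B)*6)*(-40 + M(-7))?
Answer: 96 - 24*I*√6 ≈ 96.0 - 58.788*I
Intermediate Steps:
B = 8 (B = -4*(-2) = 8)
g = 2 - I*√6 (g = 2 - √(-5 - 1) = 2 - √(-6) = 2 - I*√6 ≈ 2.0 - 2.4495*I)
M(q) = 2 - 6*q - I*√6 (M(q) = -6*q + (2 - I*√6) = 2 - 6*q - I*√6)
((-4 + B)*6)*(-40 + M(-7)) = ((-4 + 8)*6)*(-40 + (2 - 6*(-7) - I*√6)) = (4*6)*(-40 + (2 + 42 - I*√6)) = 24*(-40 + (44 - I*√6)) = 24*(4 - I*√6) = 96 - 24*I*√6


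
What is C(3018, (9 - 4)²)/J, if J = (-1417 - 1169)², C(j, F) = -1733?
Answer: -1733/6687396 ≈ -0.00025914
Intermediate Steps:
J = 6687396 (J = (-2586)² = 6687396)
C(3018, (9 - 4)²)/J = -1733/6687396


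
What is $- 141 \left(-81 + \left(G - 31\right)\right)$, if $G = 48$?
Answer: $9024$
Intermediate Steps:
$- 141 \left(-81 + \left(G - 31\right)\right) = - 141 \left(-81 + \left(48 - 31\right)\right) = - 141 \left(-81 + 17\right) = \left(-141\right) \left(-64\right) = 9024$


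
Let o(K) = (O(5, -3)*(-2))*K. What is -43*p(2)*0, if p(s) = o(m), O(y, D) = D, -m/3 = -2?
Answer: 0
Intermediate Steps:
m = 6 (m = -3*(-2) = 6)
o(K) = 6*K (o(K) = (-3*(-2))*K = 6*K)
p(s) = 36 (p(s) = 6*6 = 36)
-43*p(2)*0 = -43*36*0 = -1548*0 = 0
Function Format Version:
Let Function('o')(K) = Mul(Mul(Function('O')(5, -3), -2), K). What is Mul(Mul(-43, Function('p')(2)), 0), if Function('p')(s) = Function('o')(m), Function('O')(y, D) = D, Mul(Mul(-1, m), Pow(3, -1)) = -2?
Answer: 0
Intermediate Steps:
m = 6 (m = Mul(-3, -2) = 6)
Function('o')(K) = Mul(6, K) (Function('o')(K) = Mul(Mul(-3, -2), K) = Mul(6, K))
Function('p')(s) = 36 (Function('p')(s) = Mul(6, 6) = 36)
Mul(Mul(-43, Function('p')(2)), 0) = Mul(Mul(-43, 36), 0) = Mul(-1548, 0) = 0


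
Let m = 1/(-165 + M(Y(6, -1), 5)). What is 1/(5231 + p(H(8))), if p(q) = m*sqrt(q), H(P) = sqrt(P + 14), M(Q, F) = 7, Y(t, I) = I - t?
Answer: 1/(5231 - 22**(1/4)/158) ≈ 0.00019117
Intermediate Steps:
H(P) = sqrt(14 + P)
m = -1/158 (m = 1/(-165 + 7) = 1/(-158) = -1/158 ≈ -0.0063291)
p(q) = -sqrt(q)/158
1/(5231 + p(H(8))) = 1/(5231 - (14 + 8)**(1/4)/158) = 1/(5231 - 22**(1/4)/158)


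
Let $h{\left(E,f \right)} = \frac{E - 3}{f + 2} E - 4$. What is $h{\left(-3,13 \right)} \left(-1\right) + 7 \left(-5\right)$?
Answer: $- \frac{161}{5} \approx -32.2$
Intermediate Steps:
$h{\left(E,f \right)} = -4 + \frac{E \left(-3 + E\right)}{2 + f}$ ($h{\left(E,f \right)} = \frac{-3 + E}{2 + f} E - 4 = \frac{E \left(-3 + E\right)}{2 + f} - 4 = -4 + \frac{E \left(-3 + E\right)}{2 + f}$)
$h{\left(-3,13 \right)} \left(-1\right) + 7 \left(-5\right) = \frac{-8 + \left(-3\right)^{2} - 52 - -9}{2 + 13} \left(-1\right) + 7 \left(-5\right) = \frac{-8 + 9 - 52 + 9}{15} \left(-1\right) - 35 = \frac{1}{15} \left(-42\right) \left(-1\right) - 35 = \left(- \frac{14}{5}\right) \left(-1\right) - 35 = \frac{14}{5} - 35 = - \frac{161}{5}$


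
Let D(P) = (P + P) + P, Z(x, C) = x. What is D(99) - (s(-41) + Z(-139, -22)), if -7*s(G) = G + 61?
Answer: 3072/7 ≈ 438.86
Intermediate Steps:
s(G) = -61/7 - G/7 (s(G) = -(G + 61)/7 = -(61 + G)/7 = -61/7 - G/7)
D(P) = 3*P (D(P) = 2*P + P = 3*P)
D(99) - (s(-41) + Z(-139, -22)) = 3*99 - ((-61/7 - ⅐*(-41)) - 139) = 297 - ((-61/7 + 41/7) - 139) = 297 - (-20/7 - 139) = 297 - 1*(-993/7) = 297 + 993/7 = 3072/7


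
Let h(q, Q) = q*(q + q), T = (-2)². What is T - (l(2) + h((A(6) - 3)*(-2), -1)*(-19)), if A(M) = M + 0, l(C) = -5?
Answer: 1377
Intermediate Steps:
A(M) = M
T = 4
h(q, Q) = 2*q² (h(q, Q) = q*(2*q) = 2*q²)
T - (l(2) + h((A(6) - 3)*(-2), -1)*(-19)) = 4 - (-5 + (2*((6 - 3)*(-2))²)*(-19)) = 4 - (-5 + (2*(3*(-2))²)*(-19)) = 4 - (-5 + (2*(-6)²)*(-19)) = 4 - (-5 + (2*36)*(-19)) = 4 - (-5 + 72*(-19)) = 4 - (-5 - 1368) = 4 - 1*(-1373) = 4 + 1373 = 1377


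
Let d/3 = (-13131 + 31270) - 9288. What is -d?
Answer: -26553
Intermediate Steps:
d = 26553 (d = 3*((-13131 + 31270) - 9288) = 3*(18139 - 9288) = 3*8851 = 26553)
-d = -1*26553 = -26553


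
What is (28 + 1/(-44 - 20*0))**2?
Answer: 1515361/1936 ≈ 782.73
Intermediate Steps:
(28 + 1/(-44 - 20*0))**2 = (28 + 1/(-44 + 0))**2 = (28 + 1/(-44))**2 = (28 - 1/44)**2 = (1231/44)**2 = 1515361/1936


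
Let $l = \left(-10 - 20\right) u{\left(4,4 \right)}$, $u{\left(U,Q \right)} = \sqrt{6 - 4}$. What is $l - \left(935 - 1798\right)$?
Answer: $863 - 30 \sqrt{2} \approx 820.57$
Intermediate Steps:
$u{\left(U,Q \right)} = \sqrt{2}$
$l = - 30 \sqrt{2}$ ($l = \left(-10 - 20\right) \sqrt{2} = - 30 \sqrt{2} \approx -42.426$)
$l - \left(935 - 1798\right) = - 30 \sqrt{2} - \left(935 - 1798\right) = - 30 \sqrt{2} - -863 = - 30 \sqrt{2} + 863 = 863 - 30 \sqrt{2}$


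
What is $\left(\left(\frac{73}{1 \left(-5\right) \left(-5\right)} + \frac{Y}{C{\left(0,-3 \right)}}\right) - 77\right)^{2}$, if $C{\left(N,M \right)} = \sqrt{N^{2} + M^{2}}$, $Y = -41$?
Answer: $\frac{43309561}{5625} \approx 7699.5$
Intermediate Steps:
$C{\left(N,M \right)} = \sqrt{M^{2} + N^{2}}$
$\left(\left(\frac{73}{1 \left(-5\right) \left(-5\right)} + \frac{Y}{C{\left(0,-3 \right)}}\right) - 77\right)^{2} = \left(\left(\frac{73}{1 \left(-5\right) \left(-5\right)} - \frac{41}{\sqrt{\left(-3\right)^{2} + 0^{2}}}\right) - 77\right)^{2} = \left(\left(\frac{73}{\left(-5\right) \left(-5\right)} - \frac{41}{\sqrt{9 + 0}}\right) - 77\right)^{2} = \left(\left(\frac{73}{25} - \frac{41}{\sqrt{9}}\right) - 77\right)^{2} = \left(\left(73 \cdot \frac{1}{25} - \frac{41}{3}\right) - 77\right)^{2} = \left(\left(\frac{73}{25} - \frac{41}{3}\right) - 77\right)^{2} = \left(- \frac{806}{75} - 77\right)^{2} = \left(- \frac{6581}{75}\right)^{2} = \frac{43309561}{5625}$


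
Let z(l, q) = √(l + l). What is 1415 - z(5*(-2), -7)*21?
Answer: 1415 - 42*I*√5 ≈ 1415.0 - 93.915*I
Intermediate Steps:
z(l, q) = √2*√l (z(l, q) = √(2*l) = √2*√l)
1415 - z(5*(-2), -7)*21 = 1415 - √2*√(5*(-2))*21 = 1415 - √2*√(-10)*21 = 1415 - √2*(I*√10)*21 = 1415 - 2*I*√5*21 = 1415 - 42*I*√5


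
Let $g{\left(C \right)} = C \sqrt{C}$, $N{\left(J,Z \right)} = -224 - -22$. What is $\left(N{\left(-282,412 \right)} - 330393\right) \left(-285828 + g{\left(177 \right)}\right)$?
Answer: $94493307660 - 58515315 \sqrt{177} \approx 9.3715 \cdot 10^{10}$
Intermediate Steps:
$N{\left(J,Z \right)} = -202$ ($N{\left(J,Z \right)} = -224 + 22 = -202$)
$g{\left(C \right)} = C^{\frac{3}{2}}$
$\left(N{\left(-282,412 \right)} - 330393\right) \left(-285828 + g{\left(177 \right)}\right) = \left(-202 - 330393\right) \left(-285828 + 177^{\frac{3}{2}}\right) = - 330595 \left(-285828 + 177 \sqrt{177}\right) = 94493307660 - 58515315 \sqrt{177}$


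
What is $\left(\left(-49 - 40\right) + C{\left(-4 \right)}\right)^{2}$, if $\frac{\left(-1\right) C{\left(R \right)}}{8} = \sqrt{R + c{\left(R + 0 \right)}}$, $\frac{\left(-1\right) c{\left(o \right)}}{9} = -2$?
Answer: $8817 + 1424 \sqrt{14} \approx 14145.0$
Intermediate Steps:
$c{\left(o \right)} = 18$ ($c{\left(o \right)} = \left(-9\right) \left(-2\right) = 18$)
$C{\left(R \right)} = - 8 \sqrt{18 + R}$ ($C{\left(R \right)} = - 8 \sqrt{R + 18} = - 8 \sqrt{18 + R}$)
$\left(\left(-49 - 40\right) + C{\left(-4 \right)}\right)^{2} = \left(\left(-49 - 40\right) - 8 \sqrt{18 - 4}\right)^{2} = \left(\left(-49 - 40\right) - 8 \sqrt{14}\right)^{2} = \left(-89 - 8 \sqrt{14}\right)^{2}$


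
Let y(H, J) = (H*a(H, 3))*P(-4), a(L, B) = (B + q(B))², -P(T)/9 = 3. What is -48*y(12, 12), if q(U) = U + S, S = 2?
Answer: 995328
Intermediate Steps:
q(U) = 2 + U (q(U) = U + 2 = 2 + U)
P(T) = -27 (P(T) = -9*3 = -27)
a(L, B) = (2 + 2*B)² (a(L, B) = (B + (2 + B))² = (2 + 2*B)²)
y(H, J) = -1728*H (y(H, J) = (H*(4*(1 + 3)²))*(-27) = (H*(4*4²))*(-27) = (H*(4*16))*(-27) = (H*64)*(-27) = (64*H)*(-27) = -1728*H)
-48*y(12, 12) = -(-82944)*12 = -48*(-20736) = 995328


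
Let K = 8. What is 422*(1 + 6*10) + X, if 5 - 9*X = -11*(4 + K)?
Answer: 231815/9 ≈ 25757.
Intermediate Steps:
X = 137/9 (X = 5/9 - (-11)*(4 + 8)/9 = 5/9 - (-11)*12/9 = 5/9 - 1/9*(-132) = 5/9 + 44/3 = 137/9 ≈ 15.222)
422*(1 + 6*10) + X = 422*(1 + 6*10) + 137/9 = 422*(1 + 60) + 137/9 = 422*61 + 137/9 = 25742 + 137/9 = 231815/9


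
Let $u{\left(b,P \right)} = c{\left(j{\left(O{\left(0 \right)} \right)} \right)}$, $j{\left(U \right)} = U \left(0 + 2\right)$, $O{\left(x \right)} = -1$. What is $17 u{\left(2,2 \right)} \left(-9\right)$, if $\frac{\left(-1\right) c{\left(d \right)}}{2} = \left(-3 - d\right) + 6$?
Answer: $1530$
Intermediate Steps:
$j{\left(U \right)} = 2 U$ ($j{\left(U \right)} = U 2 = 2 U$)
$c{\left(d \right)} = -6 + 2 d$ ($c{\left(d \right)} = - 2 \left(\left(-3 - d\right) + 6\right) = - 2 \left(3 - d\right) = -6 + 2 d$)
$u{\left(b,P \right)} = -10$ ($u{\left(b,P \right)} = -6 + 2 \cdot 2 \left(-1\right) = -6 + 2 \left(-2\right) = -6 - 4 = -10$)
$17 u{\left(2,2 \right)} \left(-9\right) = 17 \left(-10\right) \left(-9\right) = \left(-170\right) \left(-9\right) = 1530$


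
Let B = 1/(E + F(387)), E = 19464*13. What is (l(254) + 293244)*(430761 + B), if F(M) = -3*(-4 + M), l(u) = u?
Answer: 31844935962188072/251883 ≈ 1.2643e+11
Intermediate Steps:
E = 253032
F(M) = 12 - 3*M
B = 1/251883 (B = 1/(253032 + (12 - 3*387)) = 1/(253032 + (12 - 1161)) = 1/(253032 - 1149) = 1/251883 ≈ 3.9701e-6)
(l(254) + 293244)*(430761 + B) = (254 + 293244)*(430761 + 1/251883) = 293498*(108501372964/251883) = 31844935962188072/251883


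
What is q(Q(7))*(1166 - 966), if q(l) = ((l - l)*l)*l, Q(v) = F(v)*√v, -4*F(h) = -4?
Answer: 0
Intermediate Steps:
F(h) = 1 (F(h) = -¼*(-4) = 1)
Q(v) = √v (Q(v) = 1*√v = √v)
q(l) = 0 (q(l) = (0*l)*l = 0*l = 0)
q(Q(7))*(1166 - 966) = 0*(1166 - 966) = 0*200 = 0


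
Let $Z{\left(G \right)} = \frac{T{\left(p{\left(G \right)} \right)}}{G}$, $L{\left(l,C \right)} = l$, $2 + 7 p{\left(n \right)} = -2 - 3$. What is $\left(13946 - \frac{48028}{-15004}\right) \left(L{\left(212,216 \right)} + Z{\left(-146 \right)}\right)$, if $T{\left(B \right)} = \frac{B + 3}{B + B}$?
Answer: $\frac{1619567840709}{547646} \approx 2.9573 \cdot 10^{6}$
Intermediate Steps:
$p{\left(n \right)} = -1$ ($p{\left(n \right)} = - \frac{2}{7} + \frac{-2 - 3}{7} = - \frac{2}{7} + \frac{1}{7} \left(-5\right) = - \frac{2}{7} - \frac{5}{7} = -1$)
$T{\left(B \right)} = \frac{3 + B}{2 B}$
$Z{\left(G \right)} = - \frac{1}{G}$ ($Z{\left(G \right)} = \frac{\frac{1}{2} \frac{1}{-1} \left(3 - 1\right)}{G} = \frac{\frac{1}{2} \left(-1\right) 2}{G} = - \frac{1}{G}$)
$\left(13946 - \frac{48028}{-15004}\right) \left(L{\left(212,216 \right)} + Z{\left(-146 \right)}\right) = \left(13946 - \frac{48028}{-15004}\right) \left(212 - \frac{1}{-146}\right) = \left(13946 - - \frac{12007}{3751}\right) \left(212 - - \frac{1}{146}\right) = \left(13946 + \frac{12007}{3751}\right) \left(212 + \frac{1}{146}\right) = \frac{52323453}{3751} \cdot \frac{30953}{146} = \frac{1619567840709}{547646}$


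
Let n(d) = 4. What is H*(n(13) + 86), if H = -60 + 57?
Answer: -270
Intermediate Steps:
H = -3
H*(n(13) + 86) = -3*(4 + 86) = -3*90 = -270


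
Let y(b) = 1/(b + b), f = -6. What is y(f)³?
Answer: -1/1728 ≈ -0.00057870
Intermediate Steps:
y(b) = 1/(2*b)
y(f)³ = ((½)/(-6))³ = ((½)*(-⅙))³ = (-1/12)³ = -1/1728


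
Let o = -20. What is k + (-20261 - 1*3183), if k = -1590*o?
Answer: 8356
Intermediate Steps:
k = 31800 (k = -1590*(-20) = 31800)
k + (-20261 - 1*3183) = 31800 + (-20261 - 1*3183) = 31800 + (-20261 - 3183) = 31800 - 23444 = 8356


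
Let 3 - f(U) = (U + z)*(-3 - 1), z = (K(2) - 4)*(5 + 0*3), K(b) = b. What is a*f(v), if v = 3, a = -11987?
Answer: 299675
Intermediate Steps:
z = -10 (z = (2 - 4)*(5 + 0*3) = -2*(5 + 0) = -2*5 = -10)
f(U) = -37 + 4*U (f(U) = 3 - (U - 10)*(-3 - 1) = 3 - (-10 + U)*(-4) = 3 - (40 - 4*U) = 3 + (-40 + 4*U) = -37 + 4*U)
a*f(v) = -11987*(-37 + 4*3) = -11987*(-37 + 12) = -11987*(-25) = 299675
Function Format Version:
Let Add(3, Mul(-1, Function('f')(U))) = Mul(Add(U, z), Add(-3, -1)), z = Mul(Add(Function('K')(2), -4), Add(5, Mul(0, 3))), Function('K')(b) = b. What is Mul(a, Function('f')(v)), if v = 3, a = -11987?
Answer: 299675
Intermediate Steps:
z = -10 (z = Mul(Add(2, -4), Add(5, Mul(0, 3))) = Mul(-2, Add(5, 0)) = Mul(-2, 5) = -10)
Function('f')(U) = Add(-37, Mul(4, U)) (Function('f')(U) = Add(3, Mul(-1, Mul(Add(U, -10), Add(-3, -1)))) = Add(3, Mul(-1, Mul(Add(-10, U), -4))) = Add(3, Mul(-1, Add(40, Mul(-4, U)))) = Add(3, Add(-40, Mul(4, U))) = Add(-37, Mul(4, U)))
Mul(a, Function('f')(v)) = Mul(-11987, Add(-37, Mul(4, 3))) = Mul(-11987, Add(-37, 12)) = Mul(-11987, -25) = 299675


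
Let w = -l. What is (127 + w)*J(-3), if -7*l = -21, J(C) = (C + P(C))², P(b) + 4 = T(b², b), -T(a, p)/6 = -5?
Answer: 65596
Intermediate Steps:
T(a, p) = 30 (T(a, p) = -6*(-5) = 30)
P(b) = 26 (P(b) = -4 + 30 = 26)
J(C) = (26 + C)² (J(C) = (C + 26)² = (26 + C)²)
l = 3 (l = -⅐*(-21) = 3)
w = -3 (w = -1*3 = -3)
(127 + w)*J(-3) = (127 - 3)*(26 - 3)² = 124*23² = 124*529 = 65596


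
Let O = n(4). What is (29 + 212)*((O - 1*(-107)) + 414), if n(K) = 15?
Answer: 129176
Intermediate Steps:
O = 15
(29 + 212)*((O - 1*(-107)) + 414) = (29 + 212)*((15 - 1*(-107)) + 414) = 241*((15 + 107) + 414) = 241*(122 + 414) = 241*536 = 129176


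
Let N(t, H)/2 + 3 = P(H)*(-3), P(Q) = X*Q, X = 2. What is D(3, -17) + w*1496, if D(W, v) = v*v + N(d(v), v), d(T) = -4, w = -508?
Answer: -759481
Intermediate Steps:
P(Q) = 2*Q
N(t, H) = -6 - 12*H (N(t, H) = -6 + 2*((2*H)*(-3)) = -6 + 2*(-6*H) = -6 - 12*H)
D(W, v) = -6 + v² - 12*v (D(W, v) = v*v + (-6 - 12*v) = v² + (-6 - 12*v) = -6 + v² - 12*v)
D(3, -17) + w*1496 = (-6 + (-17)² - 12*(-17)) - 508*1496 = (-6 + 289 + 204) - 759968 = 487 - 759968 = -759481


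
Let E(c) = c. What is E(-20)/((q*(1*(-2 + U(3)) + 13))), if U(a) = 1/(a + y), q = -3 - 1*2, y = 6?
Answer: 9/25 ≈ 0.36000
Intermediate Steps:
q = -5 (q = -3 - 2 = -5)
U(a) = 1/(6 + a) (U(a) = 1/(a + 6) = 1/(6 + a))
E(-20)/((q*(1*(-2 + U(3)) + 13))) = -20*(-1/(5*(1*(-2 + 1/(6 + 3)) + 13))) = -20*(-1/(5*(1*(-2 + 1/9) + 13))) = -20*(-1/(5*(1*(-2 + ⅑) + 13))) = -20*(-1/(5*(1*(-17/9) + 13))) = -20*(-1/(5*(-17/9 + 13))) = -20/((-5*100/9)) = -20/(-500/9) = -20*(-9/500) = 9/25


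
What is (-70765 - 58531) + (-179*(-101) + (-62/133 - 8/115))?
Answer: -1701072209/15295 ≈ -1.1122e+5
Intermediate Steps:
(-70765 - 58531) + (-179*(-101) + (-62/133 - 8/115)) = -129296 + (18079 + (-62*1/133 - 8*1/115)) = -129296 + (18079 + (-62/133 - 8/115)) = -129296 + (18079 - 8194/15295) = -129296 + 276510111/15295 = -1701072209/15295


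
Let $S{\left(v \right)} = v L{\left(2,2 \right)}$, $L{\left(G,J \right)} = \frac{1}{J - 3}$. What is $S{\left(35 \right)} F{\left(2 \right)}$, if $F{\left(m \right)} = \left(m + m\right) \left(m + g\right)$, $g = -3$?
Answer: $140$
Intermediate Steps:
$L{\left(G,J \right)} = \frac{1}{-3 + J}$
$S{\left(v \right)} = - v$ ($S{\left(v \right)} = \frac{v}{-3 + 2} = \frac{v}{-1} = v \left(-1\right) = - v$)
$F{\left(m \right)} = 2 m \left(-3 + m\right)$ ($F{\left(m \right)} = \left(m + m\right) \left(m - 3\right) = 2 m \left(-3 + m\right)$)
$S{\left(35 \right)} F{\left(2 \right)} = \left(-1\right) 35 \cdot 2 \cdot 2 \left(-3 + 2\right) = - 35 \cdot 2 \cdot 2 \left(-1\right) = \left(-35\right) \left(-4\right) = 140$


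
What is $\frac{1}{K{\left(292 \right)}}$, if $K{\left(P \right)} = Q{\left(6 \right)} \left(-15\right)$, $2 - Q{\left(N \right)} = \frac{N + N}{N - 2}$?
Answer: $\frac{1}{15} \approx 0.066667$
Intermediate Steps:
$Q{\left(N \right)} = 2 - \frac{2 N}{-2 + N}$ ($Q{\left(N \right)} = 2 - \frac{N + N}{N - 2} = 2 - \frac{2 N}{-2 + N}$)
$K{\left(P \right)} = 15$ ($K{\left(P \right)} = - \frac{4}{-2 + 6} \left(-15\right) = - \frac{4}{4} \left(-15\right) = \left(-4\right) \frac{1}{4} \left(-15\right) = \left(-1\right) \left(-15\right) = 15$)
$\frac{1}{K{\left(292 \right)}} = \frac{1}{15}$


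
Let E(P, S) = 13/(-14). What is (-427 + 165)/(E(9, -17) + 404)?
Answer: -3668/5643 ≈ -0.65001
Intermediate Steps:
E(P, S) = -13/14 (E(P, S) = 13*(-1/14) = -13/14)
(-427 + 165)/(E(9, -17) + 404) = (-427 + 165)/(-13/14 + 404) = -262/5643/14 = -262*14/5643 = -3668/5643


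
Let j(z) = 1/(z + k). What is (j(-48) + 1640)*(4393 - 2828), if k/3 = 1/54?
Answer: 2214947630/863 ≈ 2.5666e+6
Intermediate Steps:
k = 1/18 (k = 3/54 = 3*(1/54) = 1/18 ≈ 0.055556)
j(z) = 1/(1/18 + z) (j(z) = 1/(z + 1/18) = 1/(1/18 + z))
(j(-48) + 1640)*(4393 - 2828) = (18/(1 + 18*(-48)) + 1640)*(4393 - 2828) = (18/(1 - 864) + 1640)*1565 = (18/(-863) + 1640)*1565 = (18*(-1/863) + 1640)*1565 = (-18/863 + 1640)*1565 = (1415302/863)*1565 = 2214947630/863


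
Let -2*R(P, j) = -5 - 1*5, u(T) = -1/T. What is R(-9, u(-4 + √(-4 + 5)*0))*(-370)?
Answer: -1850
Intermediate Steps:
R(P, j) = 5 (R(P, j) = -(-5 - 1*5)/2 = -(-5 - 5)/2 = -½*(-10) = 5)
R(-9, u(-4 + √(-4 + 5)*0))*(-370) = 5*(-370) = -1850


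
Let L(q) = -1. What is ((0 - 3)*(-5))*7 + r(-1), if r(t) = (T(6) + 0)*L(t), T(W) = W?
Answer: 99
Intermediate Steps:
r(t) = -6 (r(t) = (6 + 0)*(-1) = 6*(-1) = -6)
((0 - 3)*(-5))*7 + r(-1) = ((0 - 3)*(-5))*7 - 6 = -3*(-5)*7 - 6 = 15*7 - 6 = 105 - 6 = 99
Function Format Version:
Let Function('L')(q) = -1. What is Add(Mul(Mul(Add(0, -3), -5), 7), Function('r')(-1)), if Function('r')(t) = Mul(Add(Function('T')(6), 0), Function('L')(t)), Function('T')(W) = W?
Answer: 99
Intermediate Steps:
Function('r')(t) = -6 (Function('r')(t) = Mul(Add(6, 0), -1) = Mul(6, -1) = -6)
Add(Mul(Mul(Add(0, -3), -5), 7), Function('r')(-1)) = Add(Mul(Mul(Add(0, -3), -5), 7), -6) = Add(Mul(Mul(-3, -5), 7), -6) = Add(Mul(15, 7), -6) = Add(105, -6) = 99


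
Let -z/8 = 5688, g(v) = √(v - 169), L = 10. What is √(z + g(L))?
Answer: √(-45504 + I*√159) ≈ 0.03 + 213.32*I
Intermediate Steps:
g(v) = √(-169 + v)
z = -45504 (z = -8*5688 = -45504)
√(z + g(L)) = √(-45504 + √(-169 + 10)) = √(-45504 + √(-159)) = √(-45504 + I*√159)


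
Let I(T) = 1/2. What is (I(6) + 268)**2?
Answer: 288369/4 ≈ 72092.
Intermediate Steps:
I(T) = 1/2
(I(6) + 268)**2 = (1/2 + 268)**2 = (537/2)**2 = 288369/4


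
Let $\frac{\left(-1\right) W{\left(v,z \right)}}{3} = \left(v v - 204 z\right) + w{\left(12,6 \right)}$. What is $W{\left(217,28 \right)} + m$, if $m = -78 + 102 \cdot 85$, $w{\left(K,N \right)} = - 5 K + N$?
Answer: $-115377$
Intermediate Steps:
$w{\left(K,N \right)} = N - 5 K$
$W{\left(v,z \right)} = 162 - 3 v^{2} + 612 z$ ($W{\left(v,z \right)} = - 3 \left(\left(v v - 204 z\right) + \left(6 - 60\right)\right) = - 3 \left(\left(v^{2} - 204 z\right) + \left(6 - 60\right)\right) = - 3 \left(\left(v^{2} - 204 z\right) - 54\right) = - 3 \left(-54 + v^{2} - 204 z\right) = 162 - 3 v^{2} + 612 z$)
$m = 8592$ ($m = -78 + 8670 = 8592$)
$W{\left(217,28 \right)} + m = \left(162 - 3 \cdot 217^{2} + 612 \cdot 28\right) + 8592 = \left(162 - 141267 + 17136\right) + 8592 = -123969 + 8592 = -115377$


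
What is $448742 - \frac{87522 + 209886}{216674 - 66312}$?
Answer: $\frac{33736723598}{75181} \approx 4.4874 \cdot 10^{5}$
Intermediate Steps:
$448742 - \frac{87522 + 209886}{216674 - 66312} = 448742 - \frac{297408}{150362} = 448742 - 297408 \cdot \frac{1}{150362} = 448742 - \frac{148704}{75181} = \frac{33736723598}{75181}$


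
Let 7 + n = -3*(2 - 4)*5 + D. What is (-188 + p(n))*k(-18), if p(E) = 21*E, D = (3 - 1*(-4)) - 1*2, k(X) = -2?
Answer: -800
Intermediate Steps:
D = 5 (D = (3 + 4) - 2 = 7 - 2 = 5)
n = 28 (n = -7 + (-3*(2 - 4)*5 + 5) = -7 + (-3*(-2)*5 + 5) = -7 + (6*5 + 5) = -7 + (30 + 5) = -7 + 35 = 28)
(-188 + p(n))*k(-18) = (-188 + 21*28)*(-2) = (-188 + 588)*(-2) = 400*(-2) = -800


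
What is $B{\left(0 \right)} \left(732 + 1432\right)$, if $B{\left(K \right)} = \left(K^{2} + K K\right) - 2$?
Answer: $-4328$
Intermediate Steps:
$B{\left(K \right)} = -2 + 2 K^{2}$ ($B{\left(K \right)} = \left(K^{2} + K^{2}\right) - 2 = 2 K^{2} - 2 = -2 + 2 K^{2}$)
$B{\left(0 \right)} \left(732 + 1432\right) = \left(-2 + 2 \cdot 0^{2}\right) \left(732 + 1432\right) = \left(-2 + 2 \cdot 0\right) 2164 = \left(-2 + 0\right) 2164 = \left(-2\right) 2164 = -4328$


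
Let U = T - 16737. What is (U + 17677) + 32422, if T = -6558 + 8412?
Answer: 35216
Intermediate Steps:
T = 1854
U = -14883 (U = 1854 - 16737 = -14883)
(U + 17677) + 32422 = (-14883 + 17677) + 32422 = 2794 + 32422 = 35216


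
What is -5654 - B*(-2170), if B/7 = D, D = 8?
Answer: 115866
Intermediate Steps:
B = 56 (B = 7*8 = 56)
-5654 - B*(-2170) = -5654 - 56*(-2170) = -5654 - 1*(-121520) = -5654 + 121520 = 115866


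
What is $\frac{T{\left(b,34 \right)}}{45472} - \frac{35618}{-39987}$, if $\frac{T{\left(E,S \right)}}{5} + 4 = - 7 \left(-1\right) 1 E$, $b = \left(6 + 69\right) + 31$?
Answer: $\frac{883586863}{909144432} \approx 0.97189$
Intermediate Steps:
$b = 106$ ($b = 75 + 31 = 106$)
$T{\left(E,S \right)} = -20 + 35 E$ ($T{\left(E,S \right)} = -20 + 5 \left(- 7 \left(-1\right) 1 E\right) = -20 + 5 \left(- 7 \left(- E\right)\right) = -20 + 5 \cdot 7 E = -20 + 35 E$)
$\frac{T{\left(b,34 \right)}}{45472} - \frac{35618}{-39987} = \frac{-20 + 35 \cdot 106}{45472} - \frac{35618}{-39987} = \left(-20 + 3710\right) \frac{1}{45472} - - \frac{35618}{39987} = 3690 \cdot \frac{1}{45472} + \frac{35618}{39987} = \frac{1845}{22736} + \frac{35618}{39987} = \frac{883586863}{909144432}$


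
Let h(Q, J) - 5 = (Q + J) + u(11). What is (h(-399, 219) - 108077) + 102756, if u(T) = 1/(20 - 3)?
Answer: -93431/17 ≈ -5495.9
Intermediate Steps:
u(T) = 1/17
h(Q, J) = 86/17 + J + Q (h(Q, J) = 5 + ((Q + J) + 1/17) = 5 + ((J + Q) + 1/17) = 5 + (1/17 + J + Q) = 86/17 + J + Q)
(h(-399, 219) - 108077) + 102756 = ((86/17 + 219 - 399) - 108077) + 102756 = (-2974/17 - 108077) + 102756 = -1840283/17 + 102756 = -93431/17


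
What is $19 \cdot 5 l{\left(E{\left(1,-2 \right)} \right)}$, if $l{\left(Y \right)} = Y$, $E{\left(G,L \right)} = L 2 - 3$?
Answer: $-665$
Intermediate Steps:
$E{\left(G,L \right)} = -3 + 2 L$ ($E{\left(G,L \right)} = 2 L - 3 = -3 + 2 L$)
$19 \cdot 5 l{\left(E{\left(1,-2 \right)} \right)} = 19 \cdot 5 \left(-3 + 2 \left(-2\right)\right) = 19 \cdot 5 \left(-3 - 4\right) = 19 \cdot 5 \left(-7\right) = 19 \left(-35\right) = -665$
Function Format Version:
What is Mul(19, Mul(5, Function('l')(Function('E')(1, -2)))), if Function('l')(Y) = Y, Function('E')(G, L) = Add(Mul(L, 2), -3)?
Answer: -665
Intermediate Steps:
Function('E')(G, L) = Add(-3, Mul(2, L)) (Function('E')(G, L) = Add(Mul(2, L), -3) = Add(-3, Mul(2, L)))
Mul(19, Mul(5, Function('l')(Function('E')(1, -2)))) = Mul(19, Mul(5, Add(-3, Mul(2, -2)))) = Mul(19, Mul(5, Add(-3, -4))) = Mul(19, Mul(5, -7)) = Mul(19, -35) = -665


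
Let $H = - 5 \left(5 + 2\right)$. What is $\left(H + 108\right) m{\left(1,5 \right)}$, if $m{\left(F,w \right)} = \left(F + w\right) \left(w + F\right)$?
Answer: $2628$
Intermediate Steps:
$H = -35$ ($H = \left(-5\right) 7 = -35$)
$m{\left(F,w \right)} = \left(F + w\right)^{2}$ ($m{\left(F,w \right)} = \left(F + w\right) \left(F + w\right) = \left(F + w\right)^{2}$)
$\left(H + 108\right) m{\left(1,5 \right)} = \left(-35 + 108\right) \left(1 + 5\right)^{2} = 73 \cdot 6^{2} = 73 \cdot 36 = 2628$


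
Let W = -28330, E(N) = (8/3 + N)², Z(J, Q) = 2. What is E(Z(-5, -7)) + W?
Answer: -254774/9 ≈ -28308.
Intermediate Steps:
E(N) = (8/3 + N)² (E(N) = (8*(⅓) + N)² = (8/3 + N)²)
E(Z(-5, -7)) + W = (8 + 3*2)²/9 - 28330 = (8 + 6)²/9 - 28330 = (⅑)*14² - 28330 = (⅑)*196 - 28330 = 196/9 - 28330 = -254774/9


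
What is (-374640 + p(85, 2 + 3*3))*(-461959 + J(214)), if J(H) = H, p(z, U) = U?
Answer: 172983067605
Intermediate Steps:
(-374640 + p(85, 2 + 3*3))*(-461959 + J(214)) = (-374640 + (2 + 3*3))*(-461959 + 214) = (-374640 + (2 + 9))*(-461745) = (-374640 + 11)*(-461745) = -374629*(-461745) = 172983067605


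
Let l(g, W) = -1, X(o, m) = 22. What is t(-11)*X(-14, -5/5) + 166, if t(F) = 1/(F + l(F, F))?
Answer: 985/6 ≈ 164.17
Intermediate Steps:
t(F) = 1/(-1 + F) (t(F) = 1/(F - 1) = 1/(-1 + F))
t(-11)*X(-14, -5/5) + 166 = 22/(-1 - 11) + 166 = 22/(-12) + 166 = -1/12*22 + 166 = -11/6 + 166 = 985/6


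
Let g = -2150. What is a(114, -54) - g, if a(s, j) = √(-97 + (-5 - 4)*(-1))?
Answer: 2150 + 2*I*√22 ≈ 2150.0 + 9.3808*I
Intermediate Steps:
a(s, j) = 2*I*√22 (a(s, j) = √(-97 - 9*(-1)) = √(-97 + 9) = √(-88) = 2*I*√22)
a(114, -54) - g = 2*I*√22 - 1*(-2150) = 2*I*√22 + 2150 = 2150 + 2*I*√22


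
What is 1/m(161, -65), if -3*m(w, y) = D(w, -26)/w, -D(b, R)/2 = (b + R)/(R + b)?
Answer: 483/2 ≈ 241.50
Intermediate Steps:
D(b, R) = -2 (D(b, R) = -2*(b + R)/(R + b) = -2*(R + b)/(R + b) = -2*1 = -2)
m(w, y) = 2/(3*w) (m(w, y) = -(-2)/(3*w) = 2/(3*w))
1/m(161, -65) = 1/((2/3)/161) = 1/((2/3)*(1/161)) = 1/(2/483) = 483/2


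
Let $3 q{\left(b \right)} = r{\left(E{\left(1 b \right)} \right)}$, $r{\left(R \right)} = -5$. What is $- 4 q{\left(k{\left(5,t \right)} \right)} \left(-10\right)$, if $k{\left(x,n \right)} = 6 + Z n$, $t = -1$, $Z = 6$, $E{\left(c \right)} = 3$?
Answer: $- \frac{200}{3} \approx -66.667$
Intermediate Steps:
$k{\left(x,n \right)} = 6 + 6 n$
$q{\left(b \right)} = - \frac{5}{3}$ ($q{\left(b \right)} = \frac{1}{3} \left(-5\right) = - \frac{5}{3}$)
$- 4 q{\left(k{\left(5,t \right)} \right)} \left(-10\right) = \left(-4\right) \left(- \frac{5}{3}\right) \left(-10\right) = \frac{20}{3} \left(-10\right) = - \frac{200}{3}$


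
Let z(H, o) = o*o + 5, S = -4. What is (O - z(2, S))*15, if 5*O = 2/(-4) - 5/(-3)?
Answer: -623/2 ≈ -311.50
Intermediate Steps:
z(H, o) = 5 + o**2 (z(H, o) = o**2 + 5 = 5 + o**2)
O = 7/30 (O = (2/(-4) - 5/(-3))/5 = (2*(-1/4) - 5*(-1/3))/5 = (-1/2 + 5/3)/5 = (1/5)*(7/6) = 7/30 ≈ 0.23333)
(O - z(2, S))*15 = (7/30 - (5 + (-4)**2))*15 = (7/30 - (5 + 16))*15 = (7/30 - 1*21)*15 = (7/30 - 21)*15 = -623/30*15 = -623/2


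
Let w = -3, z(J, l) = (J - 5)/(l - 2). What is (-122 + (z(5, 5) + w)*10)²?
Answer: 23104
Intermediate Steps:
z(J, l) = (-5 + J)/(-2 + l)
(-122 + (z(5, 5) + w)*10)² = (-122 + ((-5 + 5)/(-2 + 5) - 3)*10)² = (-122 + (0/3 - 3)*10)² = (-122 + ((⅓)*0 - 3)*10)² = (-122 + (0 - 3)*10)² = (-122 - 3*10)² = (-122 - 30)² = (-152)² = 23104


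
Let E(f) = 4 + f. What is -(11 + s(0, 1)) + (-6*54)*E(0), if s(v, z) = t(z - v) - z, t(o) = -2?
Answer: -1304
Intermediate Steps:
s(v, z) = -2 - z
-(11 + s(0, 1)) + (-6*54)*E(0) = -(11 + (-2 - 1*1)) + (-6*54)*(4 + 0) = -(11 + (-2 - 1)) - 324*4 = -(11 - 3) - 1296 = -1*8 - 1296 = -8 - 1296 = -1304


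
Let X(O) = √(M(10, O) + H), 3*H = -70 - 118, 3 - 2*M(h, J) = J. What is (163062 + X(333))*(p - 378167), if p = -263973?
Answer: -104708632680 - 642140*I*√2049/3 ≈ -1.0471e+11 - 9.689e+6*I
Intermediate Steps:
M(h, J) = 3/2 - J/2
H = -188/3 (H = (-70 - 118)/3 = (⅓)*(-188) = -188/3 ≈ -62.667)
X(O) = √(-367/6 - O/2) (X(O) = √((3/2 - O/2) - 188/3) = √(-367/6 - O/2))
(163062 + X(333))*(p - 378167) = (163062 + √(-2202 - 18*333)/6)*(-263973 - 378167) = (163062 + √(-2202 - 5994)/6)*(-642140) = (163062 + √(-8196)/6)*(-642140) = (163062 + (2*I*√2049)/6)*(-642140) = (163062 + I*√2049/3)*(-642140) = -104708632680 - 642140*I*√2049/3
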